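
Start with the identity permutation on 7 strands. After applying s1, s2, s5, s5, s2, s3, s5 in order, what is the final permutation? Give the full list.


Starting with identity [1, 2, 3, 4, 5, 6, 7].
Apply generators in sequence:
  After s1: [2, 1, 3, 4, 5, 6, 7]
  After s2: [2, 3, 1, 4, 5, 6, 7]
  After s5: [2, 3, 1, 4, 6, 5, 7]
  After s5: [2, 3, 1, 4, 5, 6, 7]
  After s2: [2, 1, 3, 4, 5, 6, 7]
  After s3: [2, 1, 4, 3, 5, 6, 7]
  After s5: [2, 1, 4, 3, 6, 5, 7]
Final permutation: [2, 1, 4, 3, 6, 5, 7]

[2, 1, 4, 3, 6, 5, 7]


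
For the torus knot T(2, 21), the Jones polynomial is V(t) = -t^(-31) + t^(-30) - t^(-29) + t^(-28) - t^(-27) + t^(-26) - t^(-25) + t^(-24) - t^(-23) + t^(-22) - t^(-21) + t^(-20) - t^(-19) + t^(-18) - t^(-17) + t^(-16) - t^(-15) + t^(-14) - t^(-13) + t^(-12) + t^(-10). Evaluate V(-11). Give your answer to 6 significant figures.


Substituting t = -11 into V(t) = -t^(-31) + t^(-30) - t^(-29) + t^(-28) - t^(-27) + t^(-26) - t^(-25) + t^(-24) - t^(-23) + t^(-22) - t^(-21) + t^(-20) - t^(-19) + t^(-18) - t^(-17) + t^(-16) - t^(-15) + t^(-14) - t^(-13) + t^(-12) + t^(-10):
  (-)t^(-31) = 5.20987e-33
  (+)t^(-30) = 5.73086e-32
  (-)t^(-29) = 6.30394e-31
  (+)t^(-28) = 6.93433e-30
  (-)t^(-27) = 7.62777e-29
  (+)t^(-26) = 8.39055e-28
  (-)t^(-25) = 9.2296e-27
  (+)t^(-24) = 1.01526e-25
  (-)t^(-23) = 1.11678e-24
  (+)t^(-22) = 1.22846e-23
  (-)t^(-21) = 1.35131e-22
  (+)t^(-20) = 1.48644e-21
  (-)t^(-19) = 1.63508e-20
  (+)t^(-18) = 1.79859e-19
  (-)t^(-17) = 1.97845e-18
  (+)t^(-16) = 2.17629e-17
  (-)t^(-15) = 2.39392e-16
  (+)t^(-14) = 2.63331e-15
  (-)t^(-13) = 2.89664e-14
  (+)t^(-12) = 3.18631e-13
  (+)t^(-10) = 3.85543e-11
Sum = (5.20987e-33) + (5.73086e-32) + (6.30394e-31) + (6.93433e-30) + (7.62777e-29) + (8.39055e-28) + (9.2296e-27) + (1.01526e-25) + (1.11678e-24) + (1.22846e-23) + (1.35131e-22) + (1.48644e-21) + (1.63508e-20) + (1.79859e-19) + (1.97845e-18) + (2.17629e-17) + (2.39392e-16) + (2.63331e-15) + (2.89664e-14) + (3.18631e-13) + (3.85543e-11)
= 3.890482284e-11
Rounded to 6 significant figures: 3.89048e-11

3.89048e-11


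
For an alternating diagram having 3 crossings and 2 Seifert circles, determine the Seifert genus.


For alternating knots, g = (c - s + 1)/2.
= (3 - 2 + 1)/2
= 2/2 = 1

1


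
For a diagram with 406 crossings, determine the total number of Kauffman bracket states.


Each crossing contributes 2 choices (A-smoothing or B-smoothing).
Total states = 2^406 = 165263992197562149737978827008192759957101170741070304821162198818601447809077836456297302609928821211897803006255839576064

165263992197562149737978827008192759957101170741070304821162198818601447809077836456297302609928821211897803006255839576064


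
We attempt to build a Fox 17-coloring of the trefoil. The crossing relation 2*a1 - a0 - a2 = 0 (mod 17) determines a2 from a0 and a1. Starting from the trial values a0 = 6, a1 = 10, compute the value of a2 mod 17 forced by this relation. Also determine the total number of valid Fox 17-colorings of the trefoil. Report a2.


Step 1: Apply the given crossing relation 2*a1 - a0 - a2 = 0 (mod 17).
  a2 = 2*a1 - a0 mod 17
  a2 = 2*10 - 6 mod 17
  a2 = 20 - 6 mod 17
  a2 = 14 mod 17 = 14
Step 2: The trefoil has determinant 3.
  Number of Fox p-colorings (p prime) is p^2 if p = 3, else p.
  Since 17 does not divide 3, only trivial (constant) colorings exist.
  (So the trial a0 = 6, a1 = 10 with a0 != a1 does NOT extend to a valid coloring of the whole trefoil: the other two crossing relations require 3*(a1 - a0) = 0 (mod 17), which fails.)
  Total colorings = 17
Step 3: a2 = 14, total Fox 17-colorings = 17

14


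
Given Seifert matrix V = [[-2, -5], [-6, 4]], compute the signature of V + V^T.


Step 1: V + V^T = [[-4, -11], [-11, 8]]
Step 2: trace = 4, det = -153
Step 3: Discriminant = 4^2 - 4*(-153) = 628
Step 4: Eigenvalues: 14.53, -10.53
Step 5: Signature = (# positive eigenvalues) - (# negative eigenvalues) = 0

0


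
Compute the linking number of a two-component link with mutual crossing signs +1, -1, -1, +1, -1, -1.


Step 1: Count positive crossings: 2
Step 2: Count negative crossings: 4
Step 3: Sum of signs = 2 - 4 = -2
Step 4: Linking number = sum/2 = -2/2 = -1

-1


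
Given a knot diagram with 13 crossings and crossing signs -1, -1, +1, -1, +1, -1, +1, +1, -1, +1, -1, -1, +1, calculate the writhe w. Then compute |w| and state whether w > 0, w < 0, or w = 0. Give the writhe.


Step 1: Count positive crossings (+1).
Positive crossings: 6
Step 2: Count negative crossings (-1).
Negative crossings: 7
Step 3: Writhe = (positive) - (negative)
w = 6 - 7 = -1
Step 4: |w| = 1, and w is negative

-1


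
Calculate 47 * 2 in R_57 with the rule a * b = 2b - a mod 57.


47 * 2 = 2*2 - 47 mod 57
= 4 - 47 mod 57
= -43 mod 57 = 14

14


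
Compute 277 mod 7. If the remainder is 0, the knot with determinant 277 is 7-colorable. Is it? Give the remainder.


Step 1: A knot is p-colorable if and only if p divides its determinant.
Step 2: Compute 277 mod 7.
277 = 39 * 7 + 4
Step 3: 277 mod 7 = 4
Step 4: The knot is 7-colorable: no

4


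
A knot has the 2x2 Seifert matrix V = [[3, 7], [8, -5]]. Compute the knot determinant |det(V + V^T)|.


Step 1: Form V + V^T where V = [[3, 7], [8, -5]]
  V^T = [[3, 8], [7, -5]]
  V + V^T = [[6, 15], [15, -10]]
Step 2: det(V + V^T) = 6*(-10) - 15*15
  = -60 - 225 = -285
Step 3: Knot determinant = |det(V + V^T)| = |-285| = 285

285


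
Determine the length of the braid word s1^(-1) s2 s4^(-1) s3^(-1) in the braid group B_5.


The word length counts the number of generators (including inverses).
Listing each generator: s1^(-1), s2, s4^(-1), s3^(-1)
There are 4 generators in this braid word.

4


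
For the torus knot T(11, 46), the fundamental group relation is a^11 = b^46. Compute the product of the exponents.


The relation is a^11 = b^46.
Product of exponents = 11 * 46
= 506

506


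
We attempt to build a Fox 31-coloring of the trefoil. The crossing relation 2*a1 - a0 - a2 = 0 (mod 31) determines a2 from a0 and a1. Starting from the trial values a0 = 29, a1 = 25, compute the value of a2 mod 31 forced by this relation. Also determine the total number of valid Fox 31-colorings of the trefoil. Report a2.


Step 1: Apply the given crossing relation 2*a1 - a0 - a2 = 0 (mod 31).
  a2 = 2*a1 - a0 mod 31
  a2 = 2*25 - 29 mod 31
  a2 = 50 - 29 mod 31
  a2 = 21 mod 31 = 21
Step 2: The trefoil has determinant 3.
  Number of Fox p-colorings (p prime) is p^2 if p = 3, else p.
  Since 31 does not divide 3, only trivial (constant) colorings exist.
  (So the trial a0 = 29, a1 = 25 with a0 != a1 does NOT extend to a valid coloring of the whole trefoil: the other two crossing relations require 3*(a1 - a0) = 0 (mod 31), which fails.)
  Total colorings = 31
Step 3: a2 = 21, total Fox 31-colorings = 31

21


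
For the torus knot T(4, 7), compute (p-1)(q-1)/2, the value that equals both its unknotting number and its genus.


For a torus knot T(p,q), both the unknotting number and genus equal (p-1)(q-1)/2.
= (4-1)(7-1)/2
= 3*6/2
= 18/2 = 9

9


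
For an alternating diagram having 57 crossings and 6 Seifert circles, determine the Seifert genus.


For alternating knots, g = (c - s + 1)/2.
= (57 - 6 + 1)/2
= 52/2 = 26

26


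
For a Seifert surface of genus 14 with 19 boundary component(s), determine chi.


chi = 2 - 2g - b
= 2 - 2*14 - 19
= 2 - 28 - 19 = -45

-45


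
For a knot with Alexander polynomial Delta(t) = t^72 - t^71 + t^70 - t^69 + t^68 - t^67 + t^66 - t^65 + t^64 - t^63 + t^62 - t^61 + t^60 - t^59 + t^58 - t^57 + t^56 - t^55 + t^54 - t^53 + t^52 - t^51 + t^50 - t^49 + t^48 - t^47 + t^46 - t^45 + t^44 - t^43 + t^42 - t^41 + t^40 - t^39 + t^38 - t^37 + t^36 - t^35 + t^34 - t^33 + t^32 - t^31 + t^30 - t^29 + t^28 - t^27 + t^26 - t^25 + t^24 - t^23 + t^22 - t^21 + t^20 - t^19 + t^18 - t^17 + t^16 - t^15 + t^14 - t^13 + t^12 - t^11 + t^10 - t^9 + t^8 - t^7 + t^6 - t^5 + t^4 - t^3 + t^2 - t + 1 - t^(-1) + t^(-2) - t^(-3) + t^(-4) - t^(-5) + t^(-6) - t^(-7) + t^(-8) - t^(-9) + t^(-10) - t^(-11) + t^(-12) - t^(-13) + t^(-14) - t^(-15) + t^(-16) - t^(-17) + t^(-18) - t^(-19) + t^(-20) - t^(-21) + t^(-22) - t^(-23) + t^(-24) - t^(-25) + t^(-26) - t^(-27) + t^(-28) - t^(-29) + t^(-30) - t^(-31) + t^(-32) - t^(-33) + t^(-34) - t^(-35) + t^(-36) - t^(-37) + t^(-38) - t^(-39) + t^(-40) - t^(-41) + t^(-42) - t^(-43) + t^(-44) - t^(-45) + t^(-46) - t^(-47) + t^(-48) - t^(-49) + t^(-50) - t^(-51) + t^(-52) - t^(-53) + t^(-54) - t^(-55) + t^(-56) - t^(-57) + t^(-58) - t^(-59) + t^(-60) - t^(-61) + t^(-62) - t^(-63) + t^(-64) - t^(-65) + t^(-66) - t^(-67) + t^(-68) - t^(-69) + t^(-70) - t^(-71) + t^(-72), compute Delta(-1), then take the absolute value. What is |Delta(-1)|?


Step 1: The polynomial has 145 terms with alternating signs, exponents from 72 down to -72.
Step 2: Substitute t = -1. The i-th term has coefficient (-1)^i and exponent (m-i),
  so its value is (-1)^i * (-1)^(m-i) = (-1)^m = 1 for every i.
Step 3: All 145 terms equal 1, so Delta(-1) = 145 * (1) = 145
Step 4: |Delta(-1)| = 145

145


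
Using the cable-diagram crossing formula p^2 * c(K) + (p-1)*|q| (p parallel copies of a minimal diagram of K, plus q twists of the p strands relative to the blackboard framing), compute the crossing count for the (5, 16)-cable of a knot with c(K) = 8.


Step 1: Each of the c(K) crossings of the companion diagram becomes p*p = p^2 crossings among the p parallel strands, and each of the |q| twists s_1 s_2 ... s_(p-1) adds (p-1) crossings.
  Crossings = p^2 * c(K) + (p-1)*|q|
Step 2: = 5^2 * 8 + (5-1)*16
Step 3: = 25*8 + 4*16
Step 4: = 200 + 64 = 264

264


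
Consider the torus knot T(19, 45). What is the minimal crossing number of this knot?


For a torus knot T(p, q) with gcd(p,q)=1,
the crossing number is min(p*(q-1), q*(p-1)).
p*(q-1) = 19*44 = 836
q*(p-1) = 45*18 = 810
min(836, 810) = 810

810


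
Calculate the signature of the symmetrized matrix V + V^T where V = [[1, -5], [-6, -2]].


Step 1: V + V^T = [[2, -11], [-11, -4]]
Step 2: trace = -2, det = -129
Step 3: Discriminant = (-2)^2 - 4*(-129) = 520
Step 4: Eigenvalues: 10.4018, -12.4018
Step 5: Signature = (# positive eigenvalues) - (# negative eigenvalues) = 0

0


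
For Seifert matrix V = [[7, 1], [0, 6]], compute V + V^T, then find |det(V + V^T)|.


Step 1: Form V + V^T where V = [[7, 1], [0, 6]]
  V^T = [[7, 0], [1, 6]]
  V + V^T = [[14, 1], [1, 12]]
Step 2: det(V + V^T) = 14*12 - 1*1
  = 168 - 1 = 167
Step 3: Knot determinant = |det(V + V^T)| = |167| = 167

167


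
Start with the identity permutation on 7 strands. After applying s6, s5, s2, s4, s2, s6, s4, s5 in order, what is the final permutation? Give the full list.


Starting with identity [1, 2, 3, 4, 5, 6, 7].
Apply generators in sequence:
  After s6: [1, 2, 3, 4, 5, 7, 6]
  After s5: [1, 2, 3, 4, 7, 5, 6]
  After s2: [1, 3, 2, 4, 7, 5, 6]
  After s4: [1, 3, 2, 7, 4, 5, 6]
  After s2: [1, 2, 3, 7, 4, 5, 6]
  After s6: [1, 2, 3, 7, 4, 6, 5]
  After s4: [1, 2, 3, 4, 7, 6, 5]
  After s5: [1, 2, 3, 4, 6, 7, 5]
Final permutation: [1, 2, 3, 4, 6, 7, 5]

[1, 2, 3, 4, 6, 7, 5]


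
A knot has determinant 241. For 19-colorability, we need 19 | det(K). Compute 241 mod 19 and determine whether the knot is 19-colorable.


Step 1: A knot is p-colorable if and only if p divides its determinant.
Step 2: Compute 241 mod 19.
241 = 12 * 19 + 13
Step 3: 241 mod 19 = 13
Step 4: The knot is 19-colorable: no

13


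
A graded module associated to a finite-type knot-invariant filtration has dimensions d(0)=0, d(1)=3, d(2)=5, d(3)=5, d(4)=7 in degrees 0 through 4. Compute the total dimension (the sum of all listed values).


Total dimension = d(0) + d(1) + ... + d(4)
= 0 + 3 + 5 + 5 + 7
= 20

20


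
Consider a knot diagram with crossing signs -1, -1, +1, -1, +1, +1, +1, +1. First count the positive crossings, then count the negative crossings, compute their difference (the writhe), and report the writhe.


Step 1: Count positive crossings (+1).
Positive crossings: 5
Step 2: Count negative crossings (-1).
Negative crossings: 3
Step 3: Writhe = (positive) - (negative)
w = 5 - 3 = 2
Step 4: |w| = 2, and w is positive

2


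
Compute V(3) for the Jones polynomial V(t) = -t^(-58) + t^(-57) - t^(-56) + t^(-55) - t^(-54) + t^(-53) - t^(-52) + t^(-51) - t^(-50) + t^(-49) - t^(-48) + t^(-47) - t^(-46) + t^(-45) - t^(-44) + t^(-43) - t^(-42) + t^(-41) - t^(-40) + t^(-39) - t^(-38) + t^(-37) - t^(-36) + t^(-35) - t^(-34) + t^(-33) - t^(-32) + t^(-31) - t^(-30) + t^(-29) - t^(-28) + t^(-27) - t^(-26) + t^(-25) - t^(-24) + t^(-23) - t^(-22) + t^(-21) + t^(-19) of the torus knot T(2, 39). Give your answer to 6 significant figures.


Substituting t = 3 into V(t) = -t^(-58) + t^(-57) - t^(-56) + t^(-55) - t^(-54) + t^(-53) - t^(-52) + t^(-51) - t^(-50) + t^(-49) - t^(-48) + t^(-47) - t^(-46) + t^(-45) - t^(-44) + t^(-43) - t^(-42) + t^(-41) - t^(-40) + t^(-39) - t^(-38) + t^(-37) - t^(-36) + t^(-35) - t^(-34) + t^(-33) - t^(-32) + t^(-31) - t^(-30) + t^(-29) - t^(-28) + t^(-27) - t^(-26) + t^(-25) - t^(-24) + t^(-23) - t^(-22) + t^(-21) + t^(-19):
  (-)t^(-58) = -2.12308e-28
  (+)t^(-57) = 6.36925e-28
  (-)t^(-56) = -1.91078e-27
  (+)t^(-55) = 5.73233e-27
  (-)t^(-54) = -1.7197e-26
  (+)t^(-53) = 5.15909e-26
  (-)t^(-52) = -1.54773e-25
  (+)t^(-51) = 4.64319e-25
  (-)t^(-50) = -1.39296e-24
  (+)t^(-49) = 4.17887e-24
  (-)t^(-48) = -1.25366e-23
  (+)t^(-47) = 3.76098e-23
  (-)t^(-46) = -1.12829e-22
  (+)t^(-45) = 3.38488e-22
  (-)t^(-44) = -1.01546e-21
  (+)t^(-43) = 3.04639e-21
  (-)t^(-42) = -9.13918e-21
  (+)t^(-41) = 2.74175e-20
  (-)t^(-40) = -8.22526e-20
  (+)t^(-39) = 2.46758e-19
  (-)t^(-38) = -7.40274e-19
  (+)t^(-37) = 2.22082e-18
  (-)t^(-36) = -6.66246e-18
  (+)t^(-35) = 1.99874e-17
  (-)t^(-34) = -5.99622e-17
  (+)t^(-33) = 1.79887e-16
  (-)t^(-32) = -5.3966e-16
  (+)t^(-31) = 1.61898e-15
  (-)t^(-30) = -4.85694e-15
  (+)t^(-29) = 1.45708e-14
  (-)t^(-28) = -4.37124e-14
  (+)t^(-27) = 1.31137e-13
  (-)t^(-26) = -3.93412e-13
  (+)t^(-25) = 1.18024e-12
  (-)t^(-24) = -3.54071e-12
  (+)t^(-23) = 1.06221e-11
  (-)t^(-22) = -3.18664e-11
  (+)t^(-21) = 9.55991e-11
  (+)t^(-19) = 8.60392e-10
Sum = (-2.12308e-28) + (6.36925e-28) + (-1.91078e-27) + (5.73233e-27) + (-1.7197e-26) + (5.15909e-26) + (-1.54773e-25) + (4.64319e-25) + (-1.39296e-24) + (4.17887e-24) + (-1.25366e-23) + (3.76098e-23) + (-1.12829e-22) + (3.38488e-22) + (-1.01546e-21) + (3.04639e-21) + (-9.13918e-21) + (2.74175e-20) + (-8.22526e-20) + (2.46758e-19) + (-7.40274e-19) + (2.22082e-18) + (-6.66246e-18) + (1.99874e-17) + (-5.99622e-17) + (1.79887e-16) + (-5.3966e-16) + (1.61898e-15) + (-4.85694e-15) + (1.45708e-14) + (-4.37124e-14) + (1.31137e-13) + (-3.93412e-13) + (1.18024e-12) + (-3.54071e-12) + (1.06221e-11) + (-3.18664e-11) + (9.55991e-11) + (8.60392e-10)
= 9.32090897e-10
Rounded to 6 significant figures: 9.32091e-10

9.32091e-10


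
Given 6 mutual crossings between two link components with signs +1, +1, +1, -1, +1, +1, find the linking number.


Step 1: Count positive crossings: 5
Step 2: Count negative crossings: 1
Step 3: Sum of signs = 5 - 1 = 4
Step 4: Linking number = sum/2 = 4/2 = 2

2


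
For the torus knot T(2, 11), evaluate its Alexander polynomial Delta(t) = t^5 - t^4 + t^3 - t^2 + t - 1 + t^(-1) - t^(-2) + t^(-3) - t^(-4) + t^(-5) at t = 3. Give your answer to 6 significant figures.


Substituting t = 3 into Delta(t) = t^5 - t^4 + t^3 - t^2 + t - 1 + t^(-1) - t^(-2) + t^(-3) - t^(-4) + t^(-5):
Term values: (243) + (-81) + (27) + (-9) + (3) + (-1) + (0.333333) + (-0.111111) + (0.037037) + (-0.0123457) + (0.00411523)
Sum = 182.2510288
Rounded to 6 significant figures: 182.251

182.251


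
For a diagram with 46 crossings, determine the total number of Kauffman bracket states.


Each crossing contributes 2 choices (A-smoothing or B-smoothing).
Total states = 2^46 = 70368744177664

70368744177664


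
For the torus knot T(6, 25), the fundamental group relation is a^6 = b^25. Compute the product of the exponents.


The relation is a^6 = b^25.
Product of exponents = 6 * 25
= 150

150


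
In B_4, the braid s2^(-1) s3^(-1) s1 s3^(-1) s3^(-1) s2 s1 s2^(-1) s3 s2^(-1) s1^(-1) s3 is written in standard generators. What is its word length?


The word length counts the number of generators (including inverses).
Listing each generator: s2^(-1), s3^(-1), s1, s3^(-1), s3^(-1), s2, s1, s2^(-1), s3, s2^(-1), s1^(-1), s3
There are 12 generators in this braid word.

12


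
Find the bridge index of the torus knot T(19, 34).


The bridge number of T(p,q) is min(p,q).
min(19, 34) = 19

19


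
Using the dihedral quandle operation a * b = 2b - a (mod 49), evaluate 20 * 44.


20 * 44 = 2*44 - 20 mod 49
= 88 - 20 mod 49
= 68 mod 49 = 19

19


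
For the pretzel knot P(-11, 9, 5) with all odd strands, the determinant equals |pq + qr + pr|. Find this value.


Step 1: Compute pq + qr + pr.
pq = (-11)*9 = -99
qr = 9*5 = 45
pr = (-11)*5 = -55
pq + qr + pr = -99 + 45 + (-55) = -109
Step 2: Take absolute value.
det(P(-11,9,5)) = |-109| = 109

109


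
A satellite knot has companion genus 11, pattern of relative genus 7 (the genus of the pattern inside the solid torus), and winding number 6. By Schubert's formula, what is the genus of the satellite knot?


Schubert: g(satellite) = g_rel(pattern) + |winding| * g(companion),
where g_rel(pattern) is the genus of the pattern relative to the solid torus.
= 7 + 6 * 11
= 7 + 66 = 73

73


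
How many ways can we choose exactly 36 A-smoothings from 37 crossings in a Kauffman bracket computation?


We choose which 36 of 37 crossings get A-smoothings.
C(37, 36) = 37! / (36! * 1!)
= 37

37


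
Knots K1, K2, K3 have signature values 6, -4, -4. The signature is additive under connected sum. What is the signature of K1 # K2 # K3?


The signature is additive under connected sum.
signature(K1 # K2 # K3) = (6) + (-4) + (-4)
= -2

-2


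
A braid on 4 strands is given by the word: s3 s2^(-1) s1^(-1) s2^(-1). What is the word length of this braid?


The word length counts the number of generators (including inverses).
Listing each generator: s3, s2^(-1), s1^(-1), s2^(-1)
There are 4 generators in this braid word.

4


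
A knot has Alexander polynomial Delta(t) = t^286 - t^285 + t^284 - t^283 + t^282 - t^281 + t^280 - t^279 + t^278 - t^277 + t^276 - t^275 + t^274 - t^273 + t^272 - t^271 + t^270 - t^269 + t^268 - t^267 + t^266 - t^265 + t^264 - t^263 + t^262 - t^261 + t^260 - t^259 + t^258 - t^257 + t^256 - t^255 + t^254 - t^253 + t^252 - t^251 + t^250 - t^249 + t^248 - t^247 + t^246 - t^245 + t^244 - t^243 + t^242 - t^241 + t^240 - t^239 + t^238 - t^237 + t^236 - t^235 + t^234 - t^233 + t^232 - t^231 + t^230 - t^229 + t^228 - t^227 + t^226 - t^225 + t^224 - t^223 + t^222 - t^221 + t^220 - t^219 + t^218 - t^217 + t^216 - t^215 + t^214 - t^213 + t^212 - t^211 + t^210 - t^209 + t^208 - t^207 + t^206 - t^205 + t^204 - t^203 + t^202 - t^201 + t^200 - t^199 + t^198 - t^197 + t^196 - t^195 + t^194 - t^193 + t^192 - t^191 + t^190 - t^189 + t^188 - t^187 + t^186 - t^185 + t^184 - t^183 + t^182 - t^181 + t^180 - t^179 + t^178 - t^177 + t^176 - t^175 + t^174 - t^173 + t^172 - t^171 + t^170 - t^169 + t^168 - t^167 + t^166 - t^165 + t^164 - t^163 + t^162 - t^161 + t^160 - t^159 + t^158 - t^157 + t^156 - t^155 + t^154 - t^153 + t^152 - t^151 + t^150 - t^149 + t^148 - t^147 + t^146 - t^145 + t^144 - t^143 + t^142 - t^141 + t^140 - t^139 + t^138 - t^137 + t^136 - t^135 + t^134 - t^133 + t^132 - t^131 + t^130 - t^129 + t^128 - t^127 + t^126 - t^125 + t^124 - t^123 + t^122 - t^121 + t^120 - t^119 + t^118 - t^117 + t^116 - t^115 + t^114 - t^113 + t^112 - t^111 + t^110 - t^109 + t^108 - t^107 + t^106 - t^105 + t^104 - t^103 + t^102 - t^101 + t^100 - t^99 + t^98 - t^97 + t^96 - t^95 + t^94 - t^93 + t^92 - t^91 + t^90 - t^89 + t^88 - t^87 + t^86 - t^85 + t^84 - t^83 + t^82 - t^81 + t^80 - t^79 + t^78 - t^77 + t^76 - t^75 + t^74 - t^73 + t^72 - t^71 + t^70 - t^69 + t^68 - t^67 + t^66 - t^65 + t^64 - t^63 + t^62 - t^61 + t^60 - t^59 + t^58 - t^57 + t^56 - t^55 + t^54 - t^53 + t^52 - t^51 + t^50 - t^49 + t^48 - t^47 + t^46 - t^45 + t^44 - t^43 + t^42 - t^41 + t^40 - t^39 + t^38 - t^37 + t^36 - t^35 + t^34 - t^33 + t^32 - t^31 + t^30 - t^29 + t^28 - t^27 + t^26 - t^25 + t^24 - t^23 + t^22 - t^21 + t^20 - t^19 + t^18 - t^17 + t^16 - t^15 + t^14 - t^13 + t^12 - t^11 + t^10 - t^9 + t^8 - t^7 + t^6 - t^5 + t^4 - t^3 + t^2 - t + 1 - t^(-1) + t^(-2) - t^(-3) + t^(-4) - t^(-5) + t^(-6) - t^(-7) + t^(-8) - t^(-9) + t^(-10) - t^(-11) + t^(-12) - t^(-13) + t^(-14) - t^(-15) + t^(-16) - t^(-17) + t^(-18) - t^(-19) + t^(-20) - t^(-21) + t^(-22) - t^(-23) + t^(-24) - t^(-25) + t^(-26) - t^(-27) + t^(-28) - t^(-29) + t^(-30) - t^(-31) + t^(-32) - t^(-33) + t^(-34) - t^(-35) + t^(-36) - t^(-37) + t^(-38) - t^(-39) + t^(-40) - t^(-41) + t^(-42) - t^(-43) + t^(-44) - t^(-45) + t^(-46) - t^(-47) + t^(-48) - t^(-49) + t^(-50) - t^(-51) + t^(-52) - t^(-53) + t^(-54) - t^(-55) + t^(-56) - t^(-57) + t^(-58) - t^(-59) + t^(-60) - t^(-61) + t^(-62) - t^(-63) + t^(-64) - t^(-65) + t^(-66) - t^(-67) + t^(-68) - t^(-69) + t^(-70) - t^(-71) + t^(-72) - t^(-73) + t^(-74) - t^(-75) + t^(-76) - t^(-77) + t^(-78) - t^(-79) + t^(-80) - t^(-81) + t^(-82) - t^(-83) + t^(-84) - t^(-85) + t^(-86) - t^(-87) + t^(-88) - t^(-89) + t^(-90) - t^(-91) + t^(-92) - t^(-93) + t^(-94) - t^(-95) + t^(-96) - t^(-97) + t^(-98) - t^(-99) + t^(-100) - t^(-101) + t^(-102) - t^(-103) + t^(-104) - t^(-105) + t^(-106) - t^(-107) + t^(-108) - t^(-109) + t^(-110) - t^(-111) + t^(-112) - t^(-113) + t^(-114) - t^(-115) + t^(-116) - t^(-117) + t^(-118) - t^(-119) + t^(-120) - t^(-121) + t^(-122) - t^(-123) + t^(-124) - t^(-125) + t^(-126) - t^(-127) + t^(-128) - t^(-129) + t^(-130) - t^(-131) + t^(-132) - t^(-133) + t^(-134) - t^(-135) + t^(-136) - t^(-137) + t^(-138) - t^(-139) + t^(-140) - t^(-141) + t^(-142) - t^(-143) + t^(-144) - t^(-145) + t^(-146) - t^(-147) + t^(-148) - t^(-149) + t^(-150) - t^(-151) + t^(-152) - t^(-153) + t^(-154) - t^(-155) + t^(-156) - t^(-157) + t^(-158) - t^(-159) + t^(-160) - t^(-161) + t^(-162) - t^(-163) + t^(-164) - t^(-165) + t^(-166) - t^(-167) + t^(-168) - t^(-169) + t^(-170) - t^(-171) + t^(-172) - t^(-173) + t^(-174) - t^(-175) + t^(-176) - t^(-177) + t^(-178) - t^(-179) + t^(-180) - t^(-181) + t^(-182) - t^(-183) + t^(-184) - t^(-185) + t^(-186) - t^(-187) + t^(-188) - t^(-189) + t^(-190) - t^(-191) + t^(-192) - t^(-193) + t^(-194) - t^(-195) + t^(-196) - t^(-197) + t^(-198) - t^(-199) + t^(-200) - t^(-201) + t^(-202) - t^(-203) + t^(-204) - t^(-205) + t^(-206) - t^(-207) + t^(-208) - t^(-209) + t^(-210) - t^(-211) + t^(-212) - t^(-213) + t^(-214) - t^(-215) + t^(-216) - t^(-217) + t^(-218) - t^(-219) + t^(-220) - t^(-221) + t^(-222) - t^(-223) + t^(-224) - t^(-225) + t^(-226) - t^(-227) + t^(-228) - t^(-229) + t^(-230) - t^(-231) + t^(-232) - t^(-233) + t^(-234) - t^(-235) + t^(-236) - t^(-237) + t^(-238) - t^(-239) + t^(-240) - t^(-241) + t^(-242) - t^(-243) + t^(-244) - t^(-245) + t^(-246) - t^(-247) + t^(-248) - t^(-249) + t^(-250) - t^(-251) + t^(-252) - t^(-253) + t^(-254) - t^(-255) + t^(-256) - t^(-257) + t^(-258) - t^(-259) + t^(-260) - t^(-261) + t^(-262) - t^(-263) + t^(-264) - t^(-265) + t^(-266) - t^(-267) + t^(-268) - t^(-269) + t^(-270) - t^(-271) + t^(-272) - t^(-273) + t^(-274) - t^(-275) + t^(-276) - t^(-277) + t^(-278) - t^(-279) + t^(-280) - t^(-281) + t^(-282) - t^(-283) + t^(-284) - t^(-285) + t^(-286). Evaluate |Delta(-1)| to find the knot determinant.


Step 1: The polynomial has 573 terms with alternating signs, exponents from 286 down to -286.
Step 2: Substitute t = -1. The i-th term has coefficient (-1)^i and exponent (m-i),
  so its value is (-1)^i * (-1)^(m-i) = (-1)^m = 1 for every i.
Step 3: All 573 terms equal 1, so Delta(-1) = 573 * (1) = 573
Step 4: |Delta(-1)| = 573

573


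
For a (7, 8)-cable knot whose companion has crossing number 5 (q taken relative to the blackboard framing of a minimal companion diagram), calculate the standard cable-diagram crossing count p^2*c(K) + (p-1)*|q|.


Step 1: Each of the c(K) crossings of the companion diagram becomes p*p = p^2 crossings among the p parallel strands, and each of the |q| twists s_1 s_2 ... s_(p-1) adds (p-1) crossings.
  Crossings = p^2 * c(K) + (p-1)*|q|
Step 2: = 7^2 * 5 + (7-1)*8
Step 3: = 49*5 + 6*8
Step 4: = 245 + 48 = 293

293


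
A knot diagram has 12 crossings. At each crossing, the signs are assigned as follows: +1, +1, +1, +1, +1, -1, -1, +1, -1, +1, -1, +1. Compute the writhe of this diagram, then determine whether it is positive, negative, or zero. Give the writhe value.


Step 1: Count positive crossings (+1).
Positive crossings: 8
Step 2: Count negative crossings (-1).
Negative crossings: 4
Step 3: Writhe = (positive) - (negative)
w = 8 - 4 = 4
Step 4: |w| = 4, and w is positive

4


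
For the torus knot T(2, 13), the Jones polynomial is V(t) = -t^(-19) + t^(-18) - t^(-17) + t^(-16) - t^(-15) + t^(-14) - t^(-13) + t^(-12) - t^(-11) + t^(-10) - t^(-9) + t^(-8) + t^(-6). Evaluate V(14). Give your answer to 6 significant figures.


Substituting t = 14 into V(t) = -t^(-19) + t^(-18) - t^(-17) + t^(-16) - t^(-15) + t^(-14) - t^(-13) + t^(-12) - t^(-11) + t^(-10) - t^(-9) + t^(-8) + t^(-6):
  (-)t^(-19) = -1.67327e-22
  (+)t^(-18) = 2.34258e-21
  (-)t^(-17) = -3.27962e-20
  (+)t^(-16) = 4.59147e-19
  (-)t^(-15) = -6.42805e-18
  (+)t^(-14) = 8.99927e-17
  (-)t^(-13) = -1.2599e-15
  (+)t^(-12) = 1.76386e-14
  (-)t^(-11) = -2.4694e-13
  (+)t^(-10) = 3.45716e-12
  (-)t^(-9) = -4.84003e-11
  (+)t^(-8) = 6.77604e-10
  (+)t^(-6) = 1.3281e-07
Sum = (-1.67327e-22) + (2.34258e-21) + (-3.27962e-20) + (4.59147e-19) + (-6.42805e-18) + (8.99927e-17) + (-1.2599e-15) + (1.76386e-14) + (-2.4694e-13) + (3.45716e-12) + (-4.84003e-11) + (6.77604e-10) + (1.3281e-07)
= 1.334427387e-07
Rounded to 6 significant figures: 1.33443e-07

1.33443e-07


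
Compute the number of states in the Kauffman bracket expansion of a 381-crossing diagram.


Each crossing contributes 2 choices (A-smoothing or B-smoothing).
Total states = 2^381 = 4925250774549309901534880012517951725634967408808180833493536675530715221437151326426783281860614455100828498788352

4925250774549309901534880012517951725634967408808180833493536675530715221437151326426783281860614455100828498788352


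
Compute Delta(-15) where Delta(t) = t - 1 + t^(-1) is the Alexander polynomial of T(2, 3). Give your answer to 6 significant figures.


Substituting t = -15 into Delta(t) = t - 1 + t^(-1):
Term values: (-15) + (-1) + (-0.0666667)
Sum = -16.06666667
Rounded to 6 significant figures: -16.0667

-16.0667


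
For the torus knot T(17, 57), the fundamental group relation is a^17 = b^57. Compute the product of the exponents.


The relation is a^17 = b^57.
Product of exponents = 17 * 57
= 969

969


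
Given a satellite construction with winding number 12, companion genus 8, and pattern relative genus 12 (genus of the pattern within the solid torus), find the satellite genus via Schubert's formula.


Schubert: g(satellite) = g_rel(pattern) + |winding| * g(companion),
where g_rel(pattern) is the genus of the pattern relative to the solid torus.
= 12 + 12 * 8
= 12 + 96 = 108

108


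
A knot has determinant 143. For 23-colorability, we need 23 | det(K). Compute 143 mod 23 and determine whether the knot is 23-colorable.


Step 1: A knot is p-colorable if and only if p divides its determinant.
Step 2: Compute 143 mod 23.
143 = 6 * 23 + 5
Step 3: 143 mod 23 = 5
Step 4: The knot is 23-colorable: no

5


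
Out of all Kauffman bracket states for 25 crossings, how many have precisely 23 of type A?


We choose which 23 of 25 crossings get A-smoothings.
C(25, 23) = 25! / (23! * 2!)
= 300

300


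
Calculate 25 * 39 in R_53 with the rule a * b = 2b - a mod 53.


25 * 39 = 2*39 - 25 mod 53
= 78 - 25 mod 53
= 53 mod 53 = 0

0


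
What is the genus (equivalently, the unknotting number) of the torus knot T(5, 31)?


For a torus knot T(p,q), both the unknotting number and genus equal (p-1)(q-1)/2.
= (5-1)(31-1)/2
= 4*30/2
= 120/2 = 60

60


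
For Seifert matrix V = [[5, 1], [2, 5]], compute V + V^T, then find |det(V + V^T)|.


Step 1: Form V + V^T where V = [[5, 1], [2, 5]]
  V^T = [[5, 2], [1, 5]]
  V + V^T = [[10, 3], [3, 10]]
Step 2: det(V + V^T) = 10*10 - 3*3
  = 100 - 9 = 91
Step 3: Knot determinant = |det(V + V^T)| = |91| = 91

91


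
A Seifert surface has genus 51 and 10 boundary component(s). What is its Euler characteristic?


chi = 2 - 2g - b
= 2 - 2*51 - 10
= 2 - 102 - 10 = -110

-110


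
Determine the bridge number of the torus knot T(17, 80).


The bridge number of T(p,q) is min(p,q).
min(17, 80) = 17

17


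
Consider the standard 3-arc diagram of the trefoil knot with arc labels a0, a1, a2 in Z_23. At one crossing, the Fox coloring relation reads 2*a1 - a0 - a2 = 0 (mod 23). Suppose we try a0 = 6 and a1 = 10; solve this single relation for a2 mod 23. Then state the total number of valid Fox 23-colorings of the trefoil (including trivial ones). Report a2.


Step 1: Apply the given crossing relation 2*a1 - a0 - a2 = 0 (mod 23).
  a2 = 2*a1 - a0 mod 23
  a2 = 2*10 - 6 mod 23
  a2 = 20 - 6 mod 23
  a2 = 14 mod 23 = 14
Step 2: The trefoil has determinant 3.
  Number of Fox p-colorings (p prime) is p^2 if p = 3, else p.
  Since 23 does not divide 3, only trivial (constant) colorings exist.
  (So the trial a0 = 6, a1 = 10 with a0 != a1 does NOT extend to a valid coloring of the whole trefoil: the other two crossing relations require 3*(a1 - a0) = 0 (mod 23), which fails.)
  Total colorings = 23
Step 3: a2 = 14, total Fox 23-colorings = 23

14


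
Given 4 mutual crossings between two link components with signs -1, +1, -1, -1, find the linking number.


Step 1: Count positive crossings: 1
Step 2: Count negative crossings: 3
Step 3: Sum of signs = 1 - 3 = -2
Step 4: Linking number = sum/2 = -2/2 = -1

-1


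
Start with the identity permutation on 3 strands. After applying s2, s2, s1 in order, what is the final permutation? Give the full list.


Starting with identity [1, 2, 3].
Apply generators in sequence:
  After s2: [1, 3, 2]
  After s2: [1, 2, 3]
  After s1: [2, 1, 3]
Final permutation: [2, 1, 3]

[2, 1, 3]


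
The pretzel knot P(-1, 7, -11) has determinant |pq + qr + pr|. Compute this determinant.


Step 1: Compute pq + qr + pr.
pq = (-1)*7 = -7
qr = 7*(-11) = -77
pr = (-1)*(-11) = 11
pq + qr + pr = -7 + (-77) + 11 = -73
Step 2: Take absolute value.
det(P(-1,7,-11)) = |-73| = 73

73


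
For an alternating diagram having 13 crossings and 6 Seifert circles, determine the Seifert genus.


For alternating knots, g = (c - s + 1)/2.
= (13 - 6 + 1)/2
= 8/2 = 4

4


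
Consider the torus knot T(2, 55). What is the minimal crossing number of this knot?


For a torus knot T(p, q) with gcd(p,q)=1,
the crossing number is min(p*(q-1), q*(p-1)).
p*(q-1) = 2*54 = 108
q*(p-1) = 55*1 = 55
min(108, 55) = 55

55


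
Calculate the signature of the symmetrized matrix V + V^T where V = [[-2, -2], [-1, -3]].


Step 1: V + V^T = [[-4, -3], [-3, -6]]
Step 2: trace = -10, det = 15
Step 3: Discriminant = (-10)^2 - 4*15 = 40
Step 4: Eigenvalues: -1.83772, -8.16228
Step 5: Signature = (# positive eigenvalues) - (# negative eigenvalues) = -2

-2


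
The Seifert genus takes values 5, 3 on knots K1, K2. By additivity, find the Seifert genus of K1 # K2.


The Seifert genus is additive under connected sum.
Seifert genus(K1 # K2) = (5) + (3)
= 8

8


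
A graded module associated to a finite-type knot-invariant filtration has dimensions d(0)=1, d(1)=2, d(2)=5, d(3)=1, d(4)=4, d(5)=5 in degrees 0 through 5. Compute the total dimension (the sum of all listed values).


Total dimension = d(0) + d(1) + ... + d(5)
= 1 + 2 + 5 + 1 + 4 + 5
= 18

18


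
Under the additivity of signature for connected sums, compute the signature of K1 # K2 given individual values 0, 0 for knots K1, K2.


The signature is additive under connected sum.
signature(K1 # K2) = (0) + (0)
= 0

0


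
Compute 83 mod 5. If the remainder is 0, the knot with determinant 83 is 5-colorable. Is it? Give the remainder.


Step 1: A knot is p-colorable if and only if p divides its determinant.
Step 2: Compute 83 mod 5.
83 = 16 * 5 + 3
Step 3: 83 mod 5 = 3
Step 4: The knot is 5-colorable: no

3


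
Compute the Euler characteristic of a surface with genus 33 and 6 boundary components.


chi = 2 - 2g - b
= 2 - 2*33 - 6
= 2 - 66 - 6 = -70

-70


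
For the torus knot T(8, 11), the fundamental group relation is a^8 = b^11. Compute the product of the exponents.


The relation is a^8 = b^11.
Product of exponents = 8 * 11
= 88

88


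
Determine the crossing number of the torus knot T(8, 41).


For a torus knot T(p, q) with gcd(p,q)=1,
the crossing number is min(p*(q-1), q*(p-1)).
p*(q-1) = 8*40 = 320
q*(p-1) = 41*7 = 287
min(320, 287) = 287

287


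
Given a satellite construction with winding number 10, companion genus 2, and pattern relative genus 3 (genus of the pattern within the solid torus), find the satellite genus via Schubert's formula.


Schubert: g(satellite) = g_rel(pattern) + |winding| * g(companion),
where g_rel(pattern) is the genus of the pattern relative to the solid torus.
= 3 + 10 * 2
= 3 + 20 = 23

23


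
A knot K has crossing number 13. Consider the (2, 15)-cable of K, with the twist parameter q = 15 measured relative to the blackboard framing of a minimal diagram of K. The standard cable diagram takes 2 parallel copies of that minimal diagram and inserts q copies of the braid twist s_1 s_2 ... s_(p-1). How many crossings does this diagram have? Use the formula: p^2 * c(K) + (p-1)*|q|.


Step 1: Each of the c(K) crossings of the companion diagram becomes p*p = p^2 crossings among the p parallel strands, and each of the |q| twists s_1 s_2 ... s_(p-1) adds (p-1) crossings.
  Crossings = p^2 * c(K) + (p-1)*|q|
Step 2: = 2^2 * 13 + (2-1)*15
Step 3: = 4*13 + 1*15
Step 4: = 52 + 15 = 67

67


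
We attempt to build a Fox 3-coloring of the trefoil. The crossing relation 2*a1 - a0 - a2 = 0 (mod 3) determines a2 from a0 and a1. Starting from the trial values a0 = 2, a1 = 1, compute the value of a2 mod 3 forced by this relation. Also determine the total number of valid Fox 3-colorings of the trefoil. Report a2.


Step 1: Apply the given crossing relation 2*a1 - a0 - a2 = 0 (mod 3).
  a2 = 2*a1 - a0 mod 3
  a2 = 2*1 - 2 mod 3
  a2 = 2 - 2 mod 3
  a2 = 0 mod 3 = 0
Step 2: The trefoil has determinant 3.
  Number of Fox p-colorings (p prime) is p^2 if p = 3, else p.
  Since p = 3 divides det = 3, the trefoil is 3-colorable.
  (Indeed for p = 3 any choice of a0, a1 extends to a valid coloring; the trial (a0, a1, a2) = (2, 1, 0) satisfies all three crossing relations.)
  Total colorings = 3^2 = 9
Step 3: a2 = 0, total Fox 3-colorings = 9

0


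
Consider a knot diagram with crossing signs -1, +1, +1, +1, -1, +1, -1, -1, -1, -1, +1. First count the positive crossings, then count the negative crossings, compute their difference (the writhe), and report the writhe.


Step 1: Count positive crossings (+1).
Positive crossings: 5
Step 2: Count negative crossings (-1).
Negative crossings: 6
Step 3: Writhe = (positive) - (negative)
w = 5 - 6 = -1
Step 4: |w| = 1, and w is negative

-1


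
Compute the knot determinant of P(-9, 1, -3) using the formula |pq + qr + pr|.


Step 1: Compute pq + qr + pr.
pq = (-9)*1 = -9
qr = 1*(-3) = -3
pr = (-9)*(-3) = 27
pq + qr + pr = -9 + (-3) + 27 = 15
Step 2: Take absolute value.
det(P(-9,1,-3)) = |15| = 15

15


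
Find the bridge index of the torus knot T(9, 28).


The bridge number of T(p,q) is min(p,q).
min(9, 28) = 9

9


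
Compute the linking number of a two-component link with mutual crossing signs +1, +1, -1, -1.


Step 1: Count positive crossings: 2
Step 2: Count negative crossings: 2
Step 3: Sum of signs = 2 - 2 = 0
Step 4: Linking number = sum/2 = 0/2 = 0

0


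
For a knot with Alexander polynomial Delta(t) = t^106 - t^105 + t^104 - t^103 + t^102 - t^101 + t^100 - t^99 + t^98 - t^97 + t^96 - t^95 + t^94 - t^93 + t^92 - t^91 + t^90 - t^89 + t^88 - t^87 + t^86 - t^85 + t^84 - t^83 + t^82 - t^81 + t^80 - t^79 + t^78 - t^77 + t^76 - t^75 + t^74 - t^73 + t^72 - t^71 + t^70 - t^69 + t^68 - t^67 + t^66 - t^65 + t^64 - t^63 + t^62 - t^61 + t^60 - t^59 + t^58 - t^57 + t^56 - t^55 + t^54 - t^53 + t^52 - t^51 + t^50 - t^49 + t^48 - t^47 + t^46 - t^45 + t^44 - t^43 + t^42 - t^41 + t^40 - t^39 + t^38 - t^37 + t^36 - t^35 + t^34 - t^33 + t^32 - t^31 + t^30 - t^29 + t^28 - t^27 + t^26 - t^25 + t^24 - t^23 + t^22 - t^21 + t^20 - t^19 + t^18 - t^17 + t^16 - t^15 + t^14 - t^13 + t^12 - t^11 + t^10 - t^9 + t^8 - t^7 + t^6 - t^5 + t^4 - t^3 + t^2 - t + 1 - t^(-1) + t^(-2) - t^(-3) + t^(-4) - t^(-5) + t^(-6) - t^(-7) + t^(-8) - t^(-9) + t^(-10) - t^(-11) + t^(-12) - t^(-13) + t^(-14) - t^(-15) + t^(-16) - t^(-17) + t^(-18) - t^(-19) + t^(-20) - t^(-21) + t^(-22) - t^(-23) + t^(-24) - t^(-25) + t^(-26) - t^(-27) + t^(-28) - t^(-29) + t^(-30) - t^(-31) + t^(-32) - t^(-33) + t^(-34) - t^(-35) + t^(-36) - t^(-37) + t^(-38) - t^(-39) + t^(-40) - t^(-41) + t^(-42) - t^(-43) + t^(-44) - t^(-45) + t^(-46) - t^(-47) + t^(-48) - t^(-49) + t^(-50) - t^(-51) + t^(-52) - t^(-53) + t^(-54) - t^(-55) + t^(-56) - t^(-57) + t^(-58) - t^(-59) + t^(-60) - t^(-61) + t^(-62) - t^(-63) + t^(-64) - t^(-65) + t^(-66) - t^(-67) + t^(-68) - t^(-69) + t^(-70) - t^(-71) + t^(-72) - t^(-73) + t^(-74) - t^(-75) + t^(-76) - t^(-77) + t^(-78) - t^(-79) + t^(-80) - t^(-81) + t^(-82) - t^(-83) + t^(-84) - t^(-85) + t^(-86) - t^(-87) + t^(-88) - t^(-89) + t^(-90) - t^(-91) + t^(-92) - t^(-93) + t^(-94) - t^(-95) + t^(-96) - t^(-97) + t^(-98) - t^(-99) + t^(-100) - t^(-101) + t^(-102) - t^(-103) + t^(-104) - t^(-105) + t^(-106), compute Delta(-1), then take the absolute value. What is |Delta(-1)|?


Step 1: The polynomial has 213 terms with alternating signs, exponents from 106 down to -106.
Step 2: Substitute t = -1. The i-th term has coefficient (-1)^i and exponent (m-i),
  so its value is (-1)^i * (-1)^(m-i) = (-1)^m = 1 for every i.
Step 3: All 213 terms equal 1, so Delta(-1) = 213 * (1) = 213
Step 4: |Delta(-1)| = 213

213


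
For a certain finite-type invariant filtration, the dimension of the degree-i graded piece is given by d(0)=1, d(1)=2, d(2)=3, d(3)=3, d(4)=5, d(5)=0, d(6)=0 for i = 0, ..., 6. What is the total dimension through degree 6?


Total dimension = d(0) + d(1) + ... + d(6)
= 1 + 2 + 3 + 3 + 5 + 0 + 0
= 14

14


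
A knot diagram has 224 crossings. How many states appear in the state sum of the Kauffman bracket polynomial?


Each crossing contributes 2 choices (A-smoothing or B-smoothing).
Total states = 2^224 = 26959946667150639794667015087019630673637144422540572481103610249216

26959946667150639794667015087019630673637144422540572481103610249216


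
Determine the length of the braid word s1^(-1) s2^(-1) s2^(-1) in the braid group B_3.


The word length counts the number of generators (including inverses).
Listing each generator: s1^(-1), s2^(-1), s2^(-1)
There are 3 generators in this braid word.

3


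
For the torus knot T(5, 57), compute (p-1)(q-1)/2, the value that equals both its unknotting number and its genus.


For a torus knot T(p,q), both the unknotting number and genus equal (p-1)(q-1)/2.
= (5-1)(57-1)/2
= 4*56/2
= 224/2 = 112

112


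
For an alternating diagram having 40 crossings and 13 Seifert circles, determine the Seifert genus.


For alternating knots, g = (c - s + 1)/2.
= (40 - 13 + 1)/2
= 28/2 = 14

14


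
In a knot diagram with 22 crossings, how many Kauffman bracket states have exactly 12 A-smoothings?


We choose which 12 of 22 crossings get A-smoothings.
C(22, 12) = 22! / (12! * 10!)
= 646646

646646


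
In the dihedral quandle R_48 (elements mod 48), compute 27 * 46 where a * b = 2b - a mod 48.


27 * 46 = 2*46 - 27 mod 48
= 92 - 27 mod 48
= 65 mod 48 = 17

17


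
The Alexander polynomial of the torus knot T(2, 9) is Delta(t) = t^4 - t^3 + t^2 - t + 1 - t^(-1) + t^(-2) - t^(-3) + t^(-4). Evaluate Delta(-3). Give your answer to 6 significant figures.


Substituting t = -3 into Delta(t) = t^4 - t^3 + t^2 - t + 1 - t^(-1) + t^(-2) - t^(-3) + t^(-4):
Term values: (81) + (27) + (9) + (3) + (1) + (0.333333) + (0.111111) + (0.037037) + (0.0123457)
Sum = 121.4938272
Rounded to 6 significant figures: 121.494

121.494
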